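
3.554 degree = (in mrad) 62.03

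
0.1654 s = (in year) 5.245e-09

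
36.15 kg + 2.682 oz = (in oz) 1278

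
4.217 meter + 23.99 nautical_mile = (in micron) 4.443e+10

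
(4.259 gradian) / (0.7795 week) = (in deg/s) 8.131e-06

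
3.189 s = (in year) 1.011e-07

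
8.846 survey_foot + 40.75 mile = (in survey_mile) 40.75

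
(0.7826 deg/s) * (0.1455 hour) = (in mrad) 7155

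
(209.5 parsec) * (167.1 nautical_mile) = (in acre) 4.943e+20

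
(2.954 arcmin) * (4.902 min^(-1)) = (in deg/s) 0.004022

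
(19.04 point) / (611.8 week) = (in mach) 5.331e-14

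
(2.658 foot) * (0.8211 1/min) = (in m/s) 0.01109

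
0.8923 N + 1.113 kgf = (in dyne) 1.181e+06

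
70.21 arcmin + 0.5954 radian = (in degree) 35.28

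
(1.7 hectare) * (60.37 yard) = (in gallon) 2.479e+08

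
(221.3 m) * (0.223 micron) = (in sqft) 0.0005312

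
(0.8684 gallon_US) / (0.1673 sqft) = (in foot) 0.6939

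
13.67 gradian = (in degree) 12.3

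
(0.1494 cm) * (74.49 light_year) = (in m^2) 1.053e+15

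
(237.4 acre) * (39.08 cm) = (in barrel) 2.362e+06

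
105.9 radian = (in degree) 6068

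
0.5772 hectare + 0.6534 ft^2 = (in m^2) 5772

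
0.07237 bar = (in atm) 0.07142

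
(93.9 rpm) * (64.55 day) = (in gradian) 3.491e+09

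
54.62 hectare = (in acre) 135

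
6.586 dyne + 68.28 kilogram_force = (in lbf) 150.5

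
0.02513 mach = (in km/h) 30.8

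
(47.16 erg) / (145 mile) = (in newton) 2.021e-11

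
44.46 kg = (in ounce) 1568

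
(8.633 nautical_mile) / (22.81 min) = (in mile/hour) 26.13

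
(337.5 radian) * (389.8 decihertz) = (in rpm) 1.256e+05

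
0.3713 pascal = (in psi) 5.385e-05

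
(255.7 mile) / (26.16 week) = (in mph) 0.05818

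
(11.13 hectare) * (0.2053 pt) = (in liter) 8061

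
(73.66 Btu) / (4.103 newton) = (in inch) 7.457e+05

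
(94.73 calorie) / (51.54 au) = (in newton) 5.141e-11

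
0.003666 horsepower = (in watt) 2.734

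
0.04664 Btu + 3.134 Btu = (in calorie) 802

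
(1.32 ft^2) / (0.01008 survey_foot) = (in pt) 1.131e+05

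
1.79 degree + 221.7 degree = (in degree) 223.5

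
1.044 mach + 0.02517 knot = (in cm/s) 3.555e+04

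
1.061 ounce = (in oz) 1.061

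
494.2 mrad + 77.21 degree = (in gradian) 117.3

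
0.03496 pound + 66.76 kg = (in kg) 66.78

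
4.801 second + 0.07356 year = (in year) 0.07356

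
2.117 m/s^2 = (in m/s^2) 2.117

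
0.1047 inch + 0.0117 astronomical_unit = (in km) 1.75e+06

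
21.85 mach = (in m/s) 7440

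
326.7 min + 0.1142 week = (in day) 1.026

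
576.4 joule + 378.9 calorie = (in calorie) 516.7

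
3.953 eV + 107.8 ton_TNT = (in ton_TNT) 107.8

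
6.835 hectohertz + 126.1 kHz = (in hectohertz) 1268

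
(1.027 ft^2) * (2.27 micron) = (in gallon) 5.722e-05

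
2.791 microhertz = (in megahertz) 2.791e-12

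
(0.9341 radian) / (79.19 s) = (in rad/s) 0.0118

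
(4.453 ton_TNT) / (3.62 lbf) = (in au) 0.007734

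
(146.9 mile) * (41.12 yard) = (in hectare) 888.9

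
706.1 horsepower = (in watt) 5.265e+05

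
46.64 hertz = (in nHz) 4.664e+10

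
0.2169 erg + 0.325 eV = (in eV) 1.354e+11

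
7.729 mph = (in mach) 0.01015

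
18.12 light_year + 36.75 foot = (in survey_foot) 5.624e+17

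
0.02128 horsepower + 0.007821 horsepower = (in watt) 21.7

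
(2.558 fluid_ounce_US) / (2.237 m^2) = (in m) 3.382e-05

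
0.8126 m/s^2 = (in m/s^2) 0.8126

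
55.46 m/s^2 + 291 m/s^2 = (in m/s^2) 346.5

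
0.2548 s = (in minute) 0.004247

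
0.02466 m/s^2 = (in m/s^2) 0.02466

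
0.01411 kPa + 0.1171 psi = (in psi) 0.1191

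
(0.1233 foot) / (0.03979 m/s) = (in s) 0.9445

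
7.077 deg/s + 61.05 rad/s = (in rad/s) 61.17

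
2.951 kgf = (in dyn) 2.894e+06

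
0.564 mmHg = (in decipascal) 751.9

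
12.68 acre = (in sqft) 5.523e+05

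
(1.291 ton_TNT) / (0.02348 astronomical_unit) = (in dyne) 1.538e+05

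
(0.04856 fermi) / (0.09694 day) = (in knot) 1.127e-20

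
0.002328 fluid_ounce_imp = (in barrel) 4.16e-07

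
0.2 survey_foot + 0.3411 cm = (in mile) 4e-05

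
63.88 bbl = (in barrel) 63.88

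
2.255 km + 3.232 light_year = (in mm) 3.058e+19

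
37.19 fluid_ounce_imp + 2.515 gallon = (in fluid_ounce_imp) 372.3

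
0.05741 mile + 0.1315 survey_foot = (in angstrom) 9.243e+11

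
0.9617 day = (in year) 0.002635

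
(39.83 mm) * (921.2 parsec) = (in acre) 2.798e+14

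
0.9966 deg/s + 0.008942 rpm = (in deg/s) 1.05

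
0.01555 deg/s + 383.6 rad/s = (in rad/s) 383.6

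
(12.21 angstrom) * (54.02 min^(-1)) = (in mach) 3.229e-12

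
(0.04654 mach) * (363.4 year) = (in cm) 1.816e+13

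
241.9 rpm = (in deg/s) 1451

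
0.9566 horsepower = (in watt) 713.3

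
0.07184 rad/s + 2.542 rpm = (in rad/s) 0.338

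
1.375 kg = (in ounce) 48.5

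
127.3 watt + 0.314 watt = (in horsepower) 0.1711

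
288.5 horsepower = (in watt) 2.151e+05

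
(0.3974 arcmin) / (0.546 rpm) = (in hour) 5.616e-07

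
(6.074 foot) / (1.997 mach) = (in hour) 7.563e-07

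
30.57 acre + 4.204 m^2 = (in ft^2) 1.332e+06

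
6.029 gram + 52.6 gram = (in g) 58.63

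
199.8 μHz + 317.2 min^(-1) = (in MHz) 5.287e-06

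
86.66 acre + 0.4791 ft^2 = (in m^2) 3.507e+05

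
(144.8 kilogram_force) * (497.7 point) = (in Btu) 0.2363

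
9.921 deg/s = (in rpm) 1.653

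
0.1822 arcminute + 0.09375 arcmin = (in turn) 1.278e-05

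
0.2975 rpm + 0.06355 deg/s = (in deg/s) 1.849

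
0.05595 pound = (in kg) 0.02538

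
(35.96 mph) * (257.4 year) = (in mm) 1.305e+14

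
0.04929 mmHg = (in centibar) 0.006571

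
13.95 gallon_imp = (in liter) 63.42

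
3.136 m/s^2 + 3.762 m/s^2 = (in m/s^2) 6.898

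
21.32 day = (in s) 1.842e+06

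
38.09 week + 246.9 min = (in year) 0.731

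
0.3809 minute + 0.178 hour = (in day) 0.007681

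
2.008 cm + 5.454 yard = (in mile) 0.003111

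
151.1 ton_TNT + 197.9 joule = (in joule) 6.322e+11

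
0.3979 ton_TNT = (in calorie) 3.979e+08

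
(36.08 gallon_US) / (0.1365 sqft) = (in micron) 1.077e+07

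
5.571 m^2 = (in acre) 0.001377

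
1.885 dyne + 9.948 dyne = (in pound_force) 2.66e-05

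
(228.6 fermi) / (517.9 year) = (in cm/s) 1.4e-21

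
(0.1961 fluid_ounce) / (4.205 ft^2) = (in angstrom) 1.485e+05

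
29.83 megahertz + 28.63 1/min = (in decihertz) 2.983e+08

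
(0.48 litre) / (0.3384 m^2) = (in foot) 0.004654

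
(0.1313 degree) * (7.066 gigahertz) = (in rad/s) 1.619e+07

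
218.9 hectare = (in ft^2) 2.356e+07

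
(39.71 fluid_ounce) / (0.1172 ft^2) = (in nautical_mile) 5.824e-05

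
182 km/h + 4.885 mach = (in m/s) 1714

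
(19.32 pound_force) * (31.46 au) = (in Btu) 3.834e+11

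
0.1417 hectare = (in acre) 0.3501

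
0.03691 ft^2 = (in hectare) 3.429e-07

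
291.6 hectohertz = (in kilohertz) 29.16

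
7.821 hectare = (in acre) 19.33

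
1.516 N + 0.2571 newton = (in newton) 1.773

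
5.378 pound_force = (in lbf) 5.378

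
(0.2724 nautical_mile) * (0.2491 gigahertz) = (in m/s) 1.257e+11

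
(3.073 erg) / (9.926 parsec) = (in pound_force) 2.256e-25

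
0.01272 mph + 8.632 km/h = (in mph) 5.376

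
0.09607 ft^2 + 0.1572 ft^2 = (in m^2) 0.02353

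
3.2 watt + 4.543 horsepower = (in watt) 3391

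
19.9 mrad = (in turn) 0.003167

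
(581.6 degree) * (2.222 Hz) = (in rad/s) 22.56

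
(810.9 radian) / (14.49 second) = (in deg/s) 3206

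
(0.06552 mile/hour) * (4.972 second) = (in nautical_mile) 7.863e-05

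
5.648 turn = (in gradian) 2259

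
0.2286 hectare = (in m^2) 2286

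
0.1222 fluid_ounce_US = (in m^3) 3.614e-06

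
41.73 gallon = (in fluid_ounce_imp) 5560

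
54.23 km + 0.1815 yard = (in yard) 5.931e+04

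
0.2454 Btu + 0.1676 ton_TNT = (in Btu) 6.646e+05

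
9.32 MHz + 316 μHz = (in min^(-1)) 5.592e+08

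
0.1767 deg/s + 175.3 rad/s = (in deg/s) 1.004e+04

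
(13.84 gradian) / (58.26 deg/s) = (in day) 2.475e-06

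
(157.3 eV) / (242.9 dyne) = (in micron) 1.038e-08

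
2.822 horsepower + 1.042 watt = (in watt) 2105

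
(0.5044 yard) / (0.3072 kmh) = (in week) 8.937e-06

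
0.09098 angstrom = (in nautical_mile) 4.913e-15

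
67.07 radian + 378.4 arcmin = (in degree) 3849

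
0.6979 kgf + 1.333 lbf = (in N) 12.77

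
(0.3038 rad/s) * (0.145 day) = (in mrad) 3.806e+06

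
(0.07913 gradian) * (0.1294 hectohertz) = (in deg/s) 0.9215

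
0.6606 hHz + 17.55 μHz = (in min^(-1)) 3964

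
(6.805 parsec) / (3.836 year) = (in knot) 3.374e+09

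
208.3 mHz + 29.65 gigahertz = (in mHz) 2.965e+13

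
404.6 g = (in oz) 14.27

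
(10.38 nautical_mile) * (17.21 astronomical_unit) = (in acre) 1.223e+13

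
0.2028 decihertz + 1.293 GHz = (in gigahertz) 1.293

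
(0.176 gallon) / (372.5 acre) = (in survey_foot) 1.45e-09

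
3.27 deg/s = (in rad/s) 0.05707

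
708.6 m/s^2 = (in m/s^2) 708.6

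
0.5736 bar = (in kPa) 57.36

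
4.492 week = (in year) 0.08615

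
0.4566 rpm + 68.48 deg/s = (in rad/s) 1.243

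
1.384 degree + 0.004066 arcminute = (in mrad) 24.16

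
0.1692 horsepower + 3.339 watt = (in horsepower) 0.1737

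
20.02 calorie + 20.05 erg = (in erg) 8.376e+08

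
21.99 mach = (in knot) 1.455e+04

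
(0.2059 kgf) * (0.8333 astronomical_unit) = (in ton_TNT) 60.16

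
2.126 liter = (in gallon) 0.5616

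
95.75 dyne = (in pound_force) 0.0002153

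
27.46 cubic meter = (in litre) 2.746e+04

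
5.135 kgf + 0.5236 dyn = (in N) 50.36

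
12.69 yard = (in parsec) 3.761e-16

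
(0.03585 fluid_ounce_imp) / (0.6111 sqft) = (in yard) 1.962e-05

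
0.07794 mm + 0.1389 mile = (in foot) 733.4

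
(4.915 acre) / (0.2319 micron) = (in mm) 8.577e+13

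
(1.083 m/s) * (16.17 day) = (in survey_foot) 4.964e+06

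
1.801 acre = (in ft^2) 7.845e+04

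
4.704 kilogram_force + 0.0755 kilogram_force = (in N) 46.87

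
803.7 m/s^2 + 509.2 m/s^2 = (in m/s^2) 1313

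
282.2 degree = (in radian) 4.925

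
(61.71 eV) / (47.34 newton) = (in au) 1.396e-30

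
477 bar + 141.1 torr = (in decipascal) 4.772e+08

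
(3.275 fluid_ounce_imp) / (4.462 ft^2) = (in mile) 1.395e-07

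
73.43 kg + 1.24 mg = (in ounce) 2590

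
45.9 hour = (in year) 0.00524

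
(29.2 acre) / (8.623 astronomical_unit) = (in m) 9.16e-08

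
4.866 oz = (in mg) 1.379e+05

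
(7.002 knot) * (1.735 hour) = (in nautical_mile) 12.15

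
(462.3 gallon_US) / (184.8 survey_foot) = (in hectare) 3.107e-06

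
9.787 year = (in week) 510.3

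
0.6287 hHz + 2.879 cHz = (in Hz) 62.9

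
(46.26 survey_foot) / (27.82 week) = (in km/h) 3.017e-06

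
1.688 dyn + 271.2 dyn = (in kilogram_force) 0.0002783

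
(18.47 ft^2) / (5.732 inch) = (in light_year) 1.246e-15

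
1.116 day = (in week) 0.1594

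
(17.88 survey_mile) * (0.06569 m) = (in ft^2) 2.035e+04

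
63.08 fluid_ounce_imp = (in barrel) 0.01127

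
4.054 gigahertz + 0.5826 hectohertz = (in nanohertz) 4.054e+18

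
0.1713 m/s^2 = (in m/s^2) 0.1713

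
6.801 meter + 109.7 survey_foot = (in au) 2.69e-10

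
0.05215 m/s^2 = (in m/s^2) 0.05215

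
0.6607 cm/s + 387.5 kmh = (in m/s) 107.6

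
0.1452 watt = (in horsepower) 0.0001947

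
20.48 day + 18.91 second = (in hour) 491.5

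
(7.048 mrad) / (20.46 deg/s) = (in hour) 5.483e-06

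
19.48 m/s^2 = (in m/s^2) 19.48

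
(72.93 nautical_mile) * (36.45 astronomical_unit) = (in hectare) 7.365e+13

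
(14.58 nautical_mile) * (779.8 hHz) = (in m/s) 2.106e+09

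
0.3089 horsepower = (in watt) 230.3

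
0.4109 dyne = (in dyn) 0.4109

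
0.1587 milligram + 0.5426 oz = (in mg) 1.538e+04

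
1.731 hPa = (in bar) 0.001731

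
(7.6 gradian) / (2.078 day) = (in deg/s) 3.81e-05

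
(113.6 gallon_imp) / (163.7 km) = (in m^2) 3.155e-06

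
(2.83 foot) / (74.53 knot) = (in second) 0.0225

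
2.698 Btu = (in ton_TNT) 6.803e-07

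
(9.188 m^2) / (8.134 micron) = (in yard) 1.235e+06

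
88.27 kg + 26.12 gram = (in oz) 3115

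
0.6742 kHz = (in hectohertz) 6.742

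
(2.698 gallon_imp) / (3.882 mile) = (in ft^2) 2.113e-05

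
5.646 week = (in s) 3.415e+06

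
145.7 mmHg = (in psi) 2.817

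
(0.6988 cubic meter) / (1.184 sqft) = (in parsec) 2.059e-16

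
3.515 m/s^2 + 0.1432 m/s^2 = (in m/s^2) 3.658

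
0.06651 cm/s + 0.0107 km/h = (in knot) 0.00707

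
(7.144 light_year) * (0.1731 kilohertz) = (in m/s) 1.17e+19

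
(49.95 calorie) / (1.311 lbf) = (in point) 1.016e+05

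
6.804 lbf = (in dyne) 3.027e+06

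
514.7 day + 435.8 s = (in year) 1.41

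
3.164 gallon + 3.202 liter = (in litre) 15.18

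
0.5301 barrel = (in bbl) 0.5301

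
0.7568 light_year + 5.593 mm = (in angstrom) 7.16e+25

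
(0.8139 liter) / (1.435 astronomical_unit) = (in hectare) 3.791e-19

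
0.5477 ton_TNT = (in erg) 2.292e+16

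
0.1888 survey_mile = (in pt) 8.613e+05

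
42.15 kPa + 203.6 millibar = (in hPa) 625.1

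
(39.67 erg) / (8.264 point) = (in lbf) 0.0003059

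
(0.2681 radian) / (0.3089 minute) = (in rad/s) 0.01447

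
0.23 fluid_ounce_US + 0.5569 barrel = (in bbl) 0.5569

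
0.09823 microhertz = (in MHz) 9.823e-14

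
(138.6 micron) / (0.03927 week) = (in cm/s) 5.836e-07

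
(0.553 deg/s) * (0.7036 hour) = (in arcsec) 5.043e+06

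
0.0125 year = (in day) 4.562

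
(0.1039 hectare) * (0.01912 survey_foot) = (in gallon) 1600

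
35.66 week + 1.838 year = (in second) 7.953e+07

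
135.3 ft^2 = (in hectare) 0.001257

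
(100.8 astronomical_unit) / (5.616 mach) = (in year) 250.1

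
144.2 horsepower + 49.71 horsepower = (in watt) 1.446e+05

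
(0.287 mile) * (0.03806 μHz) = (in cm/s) 0.001758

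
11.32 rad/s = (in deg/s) 648.6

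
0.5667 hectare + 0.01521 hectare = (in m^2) 5819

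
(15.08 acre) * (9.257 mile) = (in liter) 9.092e+11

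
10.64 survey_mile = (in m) 1.712e+04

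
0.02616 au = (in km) 3.913e+06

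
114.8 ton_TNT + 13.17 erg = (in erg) 4.803e+18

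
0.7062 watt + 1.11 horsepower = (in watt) 828.4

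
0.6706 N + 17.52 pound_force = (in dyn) 7.86e+06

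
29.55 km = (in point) 8.376e+07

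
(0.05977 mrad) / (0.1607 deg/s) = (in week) 3.524e-08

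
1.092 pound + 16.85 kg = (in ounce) 611.8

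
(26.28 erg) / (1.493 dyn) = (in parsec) 5.704e-18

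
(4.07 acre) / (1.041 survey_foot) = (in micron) 5.191e+10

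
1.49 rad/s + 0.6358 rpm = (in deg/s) 89.19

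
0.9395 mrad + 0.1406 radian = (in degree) 8.11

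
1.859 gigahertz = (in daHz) 1.859e+08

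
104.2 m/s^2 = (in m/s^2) 104.2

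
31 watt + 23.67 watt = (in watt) 54.67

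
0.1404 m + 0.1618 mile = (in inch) 1.026e+04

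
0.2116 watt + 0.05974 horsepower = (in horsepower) 0.06002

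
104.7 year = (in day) 3.822e+04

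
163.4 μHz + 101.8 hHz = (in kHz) 10.18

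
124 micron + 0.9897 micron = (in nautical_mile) 6.749e-08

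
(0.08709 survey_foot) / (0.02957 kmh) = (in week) 5.343e-06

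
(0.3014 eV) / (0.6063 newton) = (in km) 7.965e-23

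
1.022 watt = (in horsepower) 0.001371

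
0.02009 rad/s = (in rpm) 0.1918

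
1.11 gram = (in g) 1.11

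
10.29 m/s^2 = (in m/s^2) 10.29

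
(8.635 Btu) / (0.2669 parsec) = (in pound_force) 2.487e-13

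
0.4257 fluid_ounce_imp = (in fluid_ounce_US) 0.409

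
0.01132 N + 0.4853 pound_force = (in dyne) 2.17e+05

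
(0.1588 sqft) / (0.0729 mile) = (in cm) 0.01257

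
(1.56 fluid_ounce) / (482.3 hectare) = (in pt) 2.711e-08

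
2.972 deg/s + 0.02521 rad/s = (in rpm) 0.7361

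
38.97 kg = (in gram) 3.897e+04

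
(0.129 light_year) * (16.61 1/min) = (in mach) 9.922e+11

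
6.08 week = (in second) 3.677e+06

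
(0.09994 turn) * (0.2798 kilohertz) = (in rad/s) 175.7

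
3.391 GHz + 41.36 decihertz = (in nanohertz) 3.391e+18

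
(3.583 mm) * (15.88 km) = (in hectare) 0.00569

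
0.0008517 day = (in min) 1.226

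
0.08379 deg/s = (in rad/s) 0.001462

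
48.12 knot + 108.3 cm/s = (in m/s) 25.84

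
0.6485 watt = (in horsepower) 0.0008697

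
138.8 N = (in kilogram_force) 14.15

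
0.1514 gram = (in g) 0.1514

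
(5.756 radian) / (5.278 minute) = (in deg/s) 1.041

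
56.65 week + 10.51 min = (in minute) 5.71e+05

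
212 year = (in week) 1.105e+04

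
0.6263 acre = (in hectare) 0.2535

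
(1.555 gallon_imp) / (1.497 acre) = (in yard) 1.276e-06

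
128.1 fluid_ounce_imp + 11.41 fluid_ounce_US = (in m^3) 0.003977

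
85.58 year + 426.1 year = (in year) 511.7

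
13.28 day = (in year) 0.03638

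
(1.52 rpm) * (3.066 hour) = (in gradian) 1.118e+05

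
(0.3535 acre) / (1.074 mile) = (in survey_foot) 2.715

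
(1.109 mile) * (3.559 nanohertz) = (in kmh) 2.287e-05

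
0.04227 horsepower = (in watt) 31.52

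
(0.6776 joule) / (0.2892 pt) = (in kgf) 677.3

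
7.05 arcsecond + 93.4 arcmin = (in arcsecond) 5611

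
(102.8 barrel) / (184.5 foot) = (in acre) 7.182e-05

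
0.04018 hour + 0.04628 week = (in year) 0.0008921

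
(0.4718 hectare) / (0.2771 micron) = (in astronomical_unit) 0.1138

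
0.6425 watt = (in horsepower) 0.0008616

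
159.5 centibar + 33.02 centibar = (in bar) 1.925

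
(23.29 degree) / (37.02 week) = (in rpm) 1.734e-07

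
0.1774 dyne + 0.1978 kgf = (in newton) 1.94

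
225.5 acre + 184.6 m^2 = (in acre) 225.5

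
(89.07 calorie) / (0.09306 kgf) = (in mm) 4.084e+05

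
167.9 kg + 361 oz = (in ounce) 6283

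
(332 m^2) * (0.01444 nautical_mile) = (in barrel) 5.584e+04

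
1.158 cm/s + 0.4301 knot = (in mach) 0.0006838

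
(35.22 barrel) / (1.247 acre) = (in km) 1.11e-06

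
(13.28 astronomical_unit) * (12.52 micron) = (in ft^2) 2.677e+08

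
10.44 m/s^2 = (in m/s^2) 10.44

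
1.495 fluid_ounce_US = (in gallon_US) 0.01168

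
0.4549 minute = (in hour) 0.007582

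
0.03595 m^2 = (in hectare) 3.595e-06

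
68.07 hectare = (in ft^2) 7.327e+06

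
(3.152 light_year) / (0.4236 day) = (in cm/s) 8.148e+13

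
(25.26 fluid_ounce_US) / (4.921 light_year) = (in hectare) 1.605e-24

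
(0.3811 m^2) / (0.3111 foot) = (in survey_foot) 13.19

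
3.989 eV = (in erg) 6.391e-12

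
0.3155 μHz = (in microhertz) 0.3155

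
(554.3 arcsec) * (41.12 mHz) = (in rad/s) 0.0001105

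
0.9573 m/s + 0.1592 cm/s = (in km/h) 3.452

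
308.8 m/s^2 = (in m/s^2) 308.8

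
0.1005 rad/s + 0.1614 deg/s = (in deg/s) 5.92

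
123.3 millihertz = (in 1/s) 0.1233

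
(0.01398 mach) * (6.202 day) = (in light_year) 2.696e-10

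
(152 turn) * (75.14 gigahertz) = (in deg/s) 4.112e+15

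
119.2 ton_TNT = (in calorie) 1.192e+11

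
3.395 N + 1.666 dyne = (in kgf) 0.3462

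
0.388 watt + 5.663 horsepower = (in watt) 4223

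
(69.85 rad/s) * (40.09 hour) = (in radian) 1.008e+07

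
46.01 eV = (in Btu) 6.987e-21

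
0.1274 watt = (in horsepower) 0.0001708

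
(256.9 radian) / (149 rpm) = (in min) 0.2744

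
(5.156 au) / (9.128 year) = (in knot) 5209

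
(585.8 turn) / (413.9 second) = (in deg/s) 509.5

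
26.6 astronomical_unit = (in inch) 1.567e+14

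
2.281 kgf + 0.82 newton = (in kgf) 2.365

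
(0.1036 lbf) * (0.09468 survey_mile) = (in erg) 7.022e+08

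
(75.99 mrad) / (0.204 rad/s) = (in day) 4.311e-06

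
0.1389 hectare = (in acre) 0.3432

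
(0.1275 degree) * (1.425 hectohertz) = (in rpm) 3.028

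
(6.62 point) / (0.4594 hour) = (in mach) 4.147e-09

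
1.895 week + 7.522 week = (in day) 65.92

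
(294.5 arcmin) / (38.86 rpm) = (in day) 2.436e-07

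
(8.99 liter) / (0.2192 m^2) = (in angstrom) 4.101e+08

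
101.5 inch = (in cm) 257.8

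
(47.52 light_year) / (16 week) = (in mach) 1.364e+08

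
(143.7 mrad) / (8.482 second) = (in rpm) 0.1618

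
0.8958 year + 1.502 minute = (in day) 327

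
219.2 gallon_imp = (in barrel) 6.268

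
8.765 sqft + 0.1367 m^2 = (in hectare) 9.51e-05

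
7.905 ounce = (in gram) 224.1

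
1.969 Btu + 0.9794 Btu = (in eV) 1.942e+22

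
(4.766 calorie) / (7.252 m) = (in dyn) 2.75e+05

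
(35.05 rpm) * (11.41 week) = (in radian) 2.533e+07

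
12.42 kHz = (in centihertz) 1.242e+06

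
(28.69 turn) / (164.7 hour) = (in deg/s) 0.01742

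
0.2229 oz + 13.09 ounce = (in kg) 0.3774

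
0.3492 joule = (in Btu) 0.000331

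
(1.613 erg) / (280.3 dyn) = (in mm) 0.05755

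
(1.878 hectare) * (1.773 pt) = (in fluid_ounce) 3.972e+05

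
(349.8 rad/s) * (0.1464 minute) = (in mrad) 3.073e+06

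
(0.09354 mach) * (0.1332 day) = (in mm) 3.665e+08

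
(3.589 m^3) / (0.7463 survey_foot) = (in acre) 0.003899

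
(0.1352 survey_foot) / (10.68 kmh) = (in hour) 3.859e-06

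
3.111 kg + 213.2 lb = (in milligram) 9.982e+07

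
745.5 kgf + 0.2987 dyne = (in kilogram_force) 745.5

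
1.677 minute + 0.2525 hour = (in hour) 0.2804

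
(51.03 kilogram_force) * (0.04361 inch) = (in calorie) 0.1325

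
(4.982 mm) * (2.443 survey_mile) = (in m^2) 19.59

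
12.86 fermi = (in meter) 1.286e-14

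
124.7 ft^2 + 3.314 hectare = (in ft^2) 3.568e+05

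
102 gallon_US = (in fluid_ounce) 1.306e+04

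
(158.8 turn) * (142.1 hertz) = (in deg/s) 8.124e+06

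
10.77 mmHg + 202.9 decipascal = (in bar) 0.01456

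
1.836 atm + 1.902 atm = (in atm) 3.738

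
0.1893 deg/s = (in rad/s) 0.003304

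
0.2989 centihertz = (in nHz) 2.989e+06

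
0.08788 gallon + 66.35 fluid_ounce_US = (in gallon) 0.6062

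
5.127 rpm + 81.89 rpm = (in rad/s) 9.112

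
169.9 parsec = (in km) 5.243e+15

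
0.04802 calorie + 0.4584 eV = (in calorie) 0.04802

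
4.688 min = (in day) 0.003256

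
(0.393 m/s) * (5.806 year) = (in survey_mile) 4.471e+04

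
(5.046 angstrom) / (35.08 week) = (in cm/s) 2.378e-15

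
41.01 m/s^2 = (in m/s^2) 41.01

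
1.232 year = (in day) 449.7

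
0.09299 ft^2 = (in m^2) 0.008639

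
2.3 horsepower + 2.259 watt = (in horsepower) 2.303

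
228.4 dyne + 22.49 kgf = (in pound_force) 49.58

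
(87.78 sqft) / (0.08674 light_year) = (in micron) 9.938e-09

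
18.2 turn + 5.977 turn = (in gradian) 9671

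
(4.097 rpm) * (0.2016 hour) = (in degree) 1.784e+04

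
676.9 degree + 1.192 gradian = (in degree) 678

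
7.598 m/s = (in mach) 0.02231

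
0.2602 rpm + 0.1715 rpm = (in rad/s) 0.04521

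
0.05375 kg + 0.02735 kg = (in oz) 2.861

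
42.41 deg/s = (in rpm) 7.068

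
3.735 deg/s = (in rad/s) 0.06519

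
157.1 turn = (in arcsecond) 2.036e+08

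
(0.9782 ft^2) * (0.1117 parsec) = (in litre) 3.132e+17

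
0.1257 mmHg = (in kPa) 0.01676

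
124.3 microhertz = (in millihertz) 0.1243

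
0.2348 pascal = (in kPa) 0.0002348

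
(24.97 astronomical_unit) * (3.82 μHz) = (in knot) 2.774e+07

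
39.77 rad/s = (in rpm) 379.8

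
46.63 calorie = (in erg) 1.951e+09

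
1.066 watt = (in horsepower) 0.00143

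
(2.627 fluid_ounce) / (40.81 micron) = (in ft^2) 20.49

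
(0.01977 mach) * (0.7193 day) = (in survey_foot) 1.373e+06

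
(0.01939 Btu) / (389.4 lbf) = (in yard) 0.01292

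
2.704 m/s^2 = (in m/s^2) 2.704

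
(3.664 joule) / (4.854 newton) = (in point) 2140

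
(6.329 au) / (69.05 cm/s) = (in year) 4.348e+04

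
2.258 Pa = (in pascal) 2.258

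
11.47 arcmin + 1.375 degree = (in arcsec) 5638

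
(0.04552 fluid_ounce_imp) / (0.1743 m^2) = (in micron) 7.42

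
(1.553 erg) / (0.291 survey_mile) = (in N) 3.316e-10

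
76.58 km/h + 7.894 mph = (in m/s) 24.8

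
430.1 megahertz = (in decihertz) 4.301e+09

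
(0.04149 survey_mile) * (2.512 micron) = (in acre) 4.145e-08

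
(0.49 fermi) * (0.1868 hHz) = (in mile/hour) 2.048e-14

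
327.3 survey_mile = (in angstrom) 5.267e+15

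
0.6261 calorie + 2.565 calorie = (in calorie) 3.191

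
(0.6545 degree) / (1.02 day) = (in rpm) 1.238e-06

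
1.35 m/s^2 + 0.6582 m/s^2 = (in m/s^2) 2.008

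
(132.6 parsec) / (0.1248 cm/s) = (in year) 1.04e+14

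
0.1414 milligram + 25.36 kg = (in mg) 2.536e+07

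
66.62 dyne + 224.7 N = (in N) 224.7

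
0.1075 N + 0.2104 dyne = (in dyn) 1.075e+04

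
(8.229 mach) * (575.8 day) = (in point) 3.951e+14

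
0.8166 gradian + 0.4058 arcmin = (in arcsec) 2670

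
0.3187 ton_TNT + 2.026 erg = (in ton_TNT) 0.3187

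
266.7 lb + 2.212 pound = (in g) 1.22e+05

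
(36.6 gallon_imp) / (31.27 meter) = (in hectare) 5.321e-07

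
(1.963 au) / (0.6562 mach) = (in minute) 2.19e+07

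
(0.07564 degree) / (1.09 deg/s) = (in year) 2.2e-09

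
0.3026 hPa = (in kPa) 0.03026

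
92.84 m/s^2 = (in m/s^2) 92.84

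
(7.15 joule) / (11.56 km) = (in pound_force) 0.000139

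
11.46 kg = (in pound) 25.26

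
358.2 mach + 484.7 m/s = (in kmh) 4.408e+05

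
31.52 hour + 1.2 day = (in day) 2.513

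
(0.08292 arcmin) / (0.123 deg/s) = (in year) 3.563e-10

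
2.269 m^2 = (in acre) 0.0005607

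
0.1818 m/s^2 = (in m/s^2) 0.1818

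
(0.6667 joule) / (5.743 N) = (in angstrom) 1.161e+09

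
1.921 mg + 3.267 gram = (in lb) 0.007207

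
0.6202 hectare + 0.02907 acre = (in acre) 1.562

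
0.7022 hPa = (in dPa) 702.2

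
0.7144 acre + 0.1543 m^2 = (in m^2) 2891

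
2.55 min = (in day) 0.001771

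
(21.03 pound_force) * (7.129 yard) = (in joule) 609.8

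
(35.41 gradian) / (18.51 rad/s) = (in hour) 8.347e-06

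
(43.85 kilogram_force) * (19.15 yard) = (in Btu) 7.137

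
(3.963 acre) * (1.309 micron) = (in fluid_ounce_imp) 738.9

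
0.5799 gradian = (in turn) 0.00145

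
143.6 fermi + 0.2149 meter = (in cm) 21.49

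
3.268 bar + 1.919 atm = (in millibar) 5212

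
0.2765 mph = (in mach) 0.000363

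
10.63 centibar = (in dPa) 1.063e+05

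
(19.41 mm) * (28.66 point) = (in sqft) 0.002112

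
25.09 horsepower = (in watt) 1.871e+04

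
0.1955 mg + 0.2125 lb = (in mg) 9.639e+04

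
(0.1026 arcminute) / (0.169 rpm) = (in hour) 4.684e-07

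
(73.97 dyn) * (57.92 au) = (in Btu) 6.075e+06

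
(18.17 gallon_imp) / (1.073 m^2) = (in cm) 7.698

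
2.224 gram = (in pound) 0.004903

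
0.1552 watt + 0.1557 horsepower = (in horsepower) 0.1559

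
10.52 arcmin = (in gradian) 0.1948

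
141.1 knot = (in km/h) 261.3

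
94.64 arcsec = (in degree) 0.02629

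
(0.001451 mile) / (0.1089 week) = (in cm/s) 0.003545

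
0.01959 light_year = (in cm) 1.853e+16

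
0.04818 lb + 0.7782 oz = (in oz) 1.549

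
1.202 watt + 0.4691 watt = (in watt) 1.671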